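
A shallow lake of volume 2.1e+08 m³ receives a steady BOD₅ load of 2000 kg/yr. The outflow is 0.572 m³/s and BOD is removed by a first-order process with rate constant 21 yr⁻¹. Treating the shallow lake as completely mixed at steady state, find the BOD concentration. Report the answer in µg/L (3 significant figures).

Outflow Q = 0.572 m³/s × 3.156e+07 s/yr = 1.805e+07 m³/yr.
Steady-state CSTR mass balance: W = Q·C + k·V·C, so C = W/(Q + kV).
Q + kV = 1.805e+07 + 21·2.1e+08 = 4.428e+09 m³/yr.
C = 2000/4.428e+09 = 4.517e-07 kg/m³ = 0.0004517 mg/L = 0.4517 µg/L.

0.452 µg/L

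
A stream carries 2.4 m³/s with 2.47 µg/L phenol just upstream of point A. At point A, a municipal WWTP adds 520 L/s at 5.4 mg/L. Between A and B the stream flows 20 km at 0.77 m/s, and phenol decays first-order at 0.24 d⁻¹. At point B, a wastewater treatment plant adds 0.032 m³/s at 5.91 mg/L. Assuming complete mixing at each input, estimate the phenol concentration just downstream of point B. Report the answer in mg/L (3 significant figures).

0.951 mg/L

2.47 µg/L = 0.00247 mg/L.
520 L/s = 0.52 m³/s.
After input A: C = (2.4·0.00247 + 0.52·5.4) / 2.92 = 0.9637 mg/L.
Over the 20 km reach to input B (t = 2.597e+04 s = 0.3006 d), decay gives C = 0.9637·exp(−0.24·0.3006) = 0.8966 mg/L.
After input B: C = (2.92·0.8966 + 0.032·5.91) / 2.952 = 0.9509 mg/L.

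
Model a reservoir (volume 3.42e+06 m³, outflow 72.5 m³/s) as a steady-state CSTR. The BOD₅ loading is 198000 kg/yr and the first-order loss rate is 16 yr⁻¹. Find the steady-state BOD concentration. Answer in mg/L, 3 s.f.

0.0845 mg/L

Outflow Q = 72.5 m³/s × 3.156e+07 s/yr = 2.288e+09 m³/yr.
Steady-state CSTR mass balance: W = Q·C + k·V·C, so C = W/(Q + kV).
Q + kV = 2.288e+09 + 16·3.42e+06 = 2.343e+09 m³/yr.
C = 198000/2.343e+09 = 8.452e-05 kg/m³ = 0.08452 mg/L.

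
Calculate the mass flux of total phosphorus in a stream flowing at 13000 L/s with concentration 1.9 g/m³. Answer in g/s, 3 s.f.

13000 L/s = 13 m³/s.
Mass flux = Q·C = 13 m³/s × 1.9 g/m³ = 24.7 g/s.

24.7 g/s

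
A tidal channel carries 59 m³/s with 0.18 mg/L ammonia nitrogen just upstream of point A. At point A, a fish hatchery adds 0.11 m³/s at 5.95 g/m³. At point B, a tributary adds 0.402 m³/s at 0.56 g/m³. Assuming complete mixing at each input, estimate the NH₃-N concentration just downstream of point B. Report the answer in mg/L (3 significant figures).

After input A: C = (59·0.18 + 0.11·5.95) / 59.11 = 0.1907 mg/L.
After input B: C = (59.11·0.1907 + 0.402·0.56) / 59.51 = 0.1932 mg/L.

0.193 mg/L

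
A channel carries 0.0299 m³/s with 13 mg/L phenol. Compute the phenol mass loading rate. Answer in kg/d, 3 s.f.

33.6 kg/d

Mass flux = Q·C = 0.0299 m³/s × 13 g/m³ = 0.3887 g/s.
= 0.3887 g/s × 86.4 = 33.58 kg/d.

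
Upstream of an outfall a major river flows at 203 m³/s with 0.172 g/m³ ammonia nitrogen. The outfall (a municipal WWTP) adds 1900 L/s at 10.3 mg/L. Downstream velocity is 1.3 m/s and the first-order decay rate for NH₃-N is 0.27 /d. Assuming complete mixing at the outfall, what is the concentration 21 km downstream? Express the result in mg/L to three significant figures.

0.253 mg/L

1900 L/s = 1.9 m³/s.
After complete mixing, C₀ = (1.9·10.3 + 203·0.172) / 204.9 = 0.2659 mg/L.
Travel time t = 2.1e+04 m / 1.3 m/s = 1.615e+04 s = 0.187 d.
C = 0.2659·exp(−0.27·0.187) = 0.2659·0.9508 = 0.2528 mg/L.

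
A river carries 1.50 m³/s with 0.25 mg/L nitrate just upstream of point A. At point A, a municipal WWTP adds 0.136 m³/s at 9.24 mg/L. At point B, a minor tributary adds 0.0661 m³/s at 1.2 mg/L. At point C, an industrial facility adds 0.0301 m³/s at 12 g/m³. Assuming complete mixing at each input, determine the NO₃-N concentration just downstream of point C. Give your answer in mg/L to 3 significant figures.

After input A: C = (1.5·0.25 + 0.136·9.24) / 1.636 = 0.9973 mg/L.
After input B: C = (1.636·0.9973 + 0.0661·1.2) / 1.702 = 1.005 mg/L.
After input C: C = (1.702·1.005 + 0.0301·12) / 1.732 = 1.196 mg/L.

1.20 mg/L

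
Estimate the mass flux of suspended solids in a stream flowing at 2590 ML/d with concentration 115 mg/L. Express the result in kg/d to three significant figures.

2590 ML/d = 29.98 m³/s.
Mass flux = Q·C = 29.98 m³/s × 115 g/m³ = 3447 g/s.
= 3447 g/s × 86.4 = 2.978e+05 kg/d.

298000 kg/d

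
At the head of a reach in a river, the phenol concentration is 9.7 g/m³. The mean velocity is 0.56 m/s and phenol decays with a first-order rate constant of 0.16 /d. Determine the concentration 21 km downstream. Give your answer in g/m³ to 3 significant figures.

Travel time t = 21 km / 0.56 m/s = 2.1e+04/0.56 = 3.75e+04 s = 0.434 d.
First-order decay: C = 9.7·exp(−0.16·0.434) = 9.7·0.9329 = 9.049 g/m³.

9.05 g/m³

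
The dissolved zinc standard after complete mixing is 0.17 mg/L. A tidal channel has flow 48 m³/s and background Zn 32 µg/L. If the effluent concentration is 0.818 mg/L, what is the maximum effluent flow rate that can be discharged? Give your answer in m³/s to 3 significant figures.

32 µg/L = 0.032 mg/L.
Mass balance at complete mixing: C_std·(Q_w + Q_r) = Q_w·C_e + Q_r·C_b.
Rearranging, Q_w = Q_r·(C_std − C_b)/(C_e − C_std) = 48·(0.17 − 0.032) / (0.818 − 0.17) = 10.22 m³/s.

10.2 m³/s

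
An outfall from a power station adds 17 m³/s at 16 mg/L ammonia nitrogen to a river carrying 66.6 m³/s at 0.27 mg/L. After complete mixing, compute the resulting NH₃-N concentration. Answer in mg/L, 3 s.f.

3.47 mg/L

Flow-weighted mixing gives C = (17·16 + 66.6·0.27) / (17 + 66.6) = 290/83.6 = 3.469 mg/L.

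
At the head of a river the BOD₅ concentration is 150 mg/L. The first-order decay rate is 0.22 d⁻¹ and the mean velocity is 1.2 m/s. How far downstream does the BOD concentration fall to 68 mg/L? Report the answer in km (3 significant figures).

373 km

From C = C₀·e^(−kt), t = ln(C₀/C)/k = ln(150/68)/0.22 = 0.7911/0.22 = 3.596 d.
Distance = v·t = 1.2 m/s × 3.107e+05 s = 3.728e+05 m = 372.8 km.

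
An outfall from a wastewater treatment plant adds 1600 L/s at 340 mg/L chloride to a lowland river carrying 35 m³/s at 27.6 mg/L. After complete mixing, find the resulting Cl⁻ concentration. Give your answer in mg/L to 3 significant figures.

41.3 mg/L

1600 L/s = 1.6 m³/s.
By mass balance at complete mixing, C = (1.6·340 + 35·27.6) / (1.6 + 35) = 1510/36.6 = 41.26 mg/L.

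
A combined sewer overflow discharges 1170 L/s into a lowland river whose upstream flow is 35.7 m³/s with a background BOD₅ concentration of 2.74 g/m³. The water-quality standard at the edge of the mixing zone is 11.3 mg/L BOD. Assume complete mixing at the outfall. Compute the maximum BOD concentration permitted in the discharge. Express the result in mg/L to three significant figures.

272 mg/L

1170 L/s = 1.17 m³/s.
Mass balance: 11.3·36.87 = 1.17·Cₑ + 35.7·2.74.
Cₑ = (416.6 − 97.82) / 1.17 = 272.5 mg/L.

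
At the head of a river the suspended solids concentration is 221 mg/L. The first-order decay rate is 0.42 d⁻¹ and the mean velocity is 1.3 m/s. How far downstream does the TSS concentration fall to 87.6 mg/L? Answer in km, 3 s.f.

247 km

From C = C₀·e^(−kt), t = ln(C₀/C)/k = ln(221/87.6)/0.42 = 0.9254/0.42 = 2.203 d.
Distance = v·t = 1.3 m/s × 1.904e+05 s = 2.475e+05 m = 247.5 km.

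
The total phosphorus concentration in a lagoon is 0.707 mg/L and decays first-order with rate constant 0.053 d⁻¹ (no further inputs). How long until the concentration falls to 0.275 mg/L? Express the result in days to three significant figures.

t = ln(C₀/C)/k = ln(0.707/0.275)/0.053 = 0.9443/0.053 = 17.82 d.

17.8 d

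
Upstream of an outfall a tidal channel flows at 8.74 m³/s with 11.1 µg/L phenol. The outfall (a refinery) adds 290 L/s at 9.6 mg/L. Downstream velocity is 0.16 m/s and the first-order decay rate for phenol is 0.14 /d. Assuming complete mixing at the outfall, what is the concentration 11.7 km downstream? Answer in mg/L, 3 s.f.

290 L/s = 0.29 m³/s.
11.1 µg/L = 0.0111 mg/L.
After complete mixing, C₀ = (0.29·9.6 + 8.74·0.0111) / 9.03 = 0.319 mg/L.
Travel time t = 1.17e+04 m / 0.16 m/s = 7.312e+04 s = 0.8464 d.
C = 0.319·exp(−0.14·0.8464) = 0.319·0.8883 = 0.2834 mg/L.

0.283 mg/L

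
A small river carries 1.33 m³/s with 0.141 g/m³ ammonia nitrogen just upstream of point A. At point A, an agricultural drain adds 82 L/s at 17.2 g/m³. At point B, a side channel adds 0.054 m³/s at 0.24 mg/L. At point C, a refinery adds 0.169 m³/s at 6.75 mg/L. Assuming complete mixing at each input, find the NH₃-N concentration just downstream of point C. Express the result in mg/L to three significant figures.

1.68 mg/L

82 L/s = 0.082 m³/s.
After input A: C = (1.33·0.141 + 0.082·17.2) / 1.412 = 1.132 mg/L.
After input B: C = (1.412·1.132 + 0.054·0.24) / 1.466 = 1.099 mg/L.
After input C: C = (1.466·1.099 + 0.169·6.75) / 1.635 = 1.683 mg/L.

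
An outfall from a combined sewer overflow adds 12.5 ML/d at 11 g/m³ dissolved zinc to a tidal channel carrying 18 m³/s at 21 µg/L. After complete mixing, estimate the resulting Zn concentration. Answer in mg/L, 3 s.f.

12.5 ML/d = 0.1447 m³/s.
21 µg/L = 0.021 mg/L.
Conservation of mass across the mixing zone: C = (0.1447·11 + 18·0.021) / (0.1447 + 18) = 1.969/18.14 = 0.1085 mg/L.

0.109 mg/L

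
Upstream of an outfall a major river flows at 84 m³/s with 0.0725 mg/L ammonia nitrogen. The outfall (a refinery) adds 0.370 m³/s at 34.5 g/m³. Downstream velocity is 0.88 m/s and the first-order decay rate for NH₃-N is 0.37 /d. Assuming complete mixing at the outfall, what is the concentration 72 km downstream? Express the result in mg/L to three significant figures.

After complete mixing, C₀ = (0.37·34.5 + 84·0.0725) / 84.37 = 0.2235 mg/L.
Travel time t = 7.2e+04 m / 0.88 m/s = 8.182e+04 s = 0.947 d.
C = 0.2235·exp(−0.37·0.947) = 0.2235·0.7044 = 0.1574 mg/L.

0.157 mg/L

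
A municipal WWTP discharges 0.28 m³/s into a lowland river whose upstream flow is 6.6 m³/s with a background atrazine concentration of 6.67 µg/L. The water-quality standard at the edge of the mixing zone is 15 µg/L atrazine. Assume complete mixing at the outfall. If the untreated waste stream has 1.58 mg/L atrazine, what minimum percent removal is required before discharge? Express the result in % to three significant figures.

6.67 µg/L = 0.00667 mg/L.
15 µg/L = 0.015 mg/L.
Mass balance: 0.015·6.88 = 0.28·Cₑ + 6.6·0.00667.
Cₑ = (0.1032 − 0.04402) / 0.28 = 0.2113 mg/L.
Required removal = 1 − 0.2113/1.58 = 86.62 %.

86.6 %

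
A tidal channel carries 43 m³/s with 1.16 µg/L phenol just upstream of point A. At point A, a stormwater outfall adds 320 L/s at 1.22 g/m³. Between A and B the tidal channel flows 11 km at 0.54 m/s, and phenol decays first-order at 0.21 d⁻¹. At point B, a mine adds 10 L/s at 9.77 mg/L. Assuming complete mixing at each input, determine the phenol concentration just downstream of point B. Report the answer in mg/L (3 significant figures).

1.16 µg/L = 0.00116 mg/L.
320 L/s = 0.32 m³/s.
After input A: C = (43·0.00116 + 0.32·1.22) / 43.32 = 0.01016 mg/L.
Over the 11 km reach to input B (t = 2.037e+04 s = 0.2358 d), decay gives C = 0.01016·exp(−0.21·0.2358) = 0.009672 mg/L.
10 L/s = 0.01 m³/s.
After input B: C = (43.32·0.009672 + 0.01·9.77) / 43.33 = 0.01193 mg/L.

0.0119 mg/L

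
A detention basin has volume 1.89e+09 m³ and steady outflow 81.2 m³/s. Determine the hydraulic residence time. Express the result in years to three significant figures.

Q = 81.2 m³/s × 3.156e+07 s/yr = 2.562e+09 m³/yr.
Hydraulic residence time τ = V/Q = 1.89e+09/2.562e+09 = 0.7376 yr.

0.738 yr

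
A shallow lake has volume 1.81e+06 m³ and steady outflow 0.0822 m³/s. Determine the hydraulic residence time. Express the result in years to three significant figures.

0.698 yr

Q = 0.0822 m³/s × 3.156e+07 s/yr = 2.594e+06 m³/yr.
Hydraulic residence time τ = V/Q = 1.81e+06/2.594e+06 = 0.6978 yr.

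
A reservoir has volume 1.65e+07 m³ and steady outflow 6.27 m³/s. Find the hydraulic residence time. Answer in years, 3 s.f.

0.0834 yr

Q = 6.27 m³/s × 3.156e+07 s/yr = 1.979e+08 m³/yr.
Hydraulic residence time τ = V/Q = 1.65e+07/1.979e+08 = 0.08339 yr.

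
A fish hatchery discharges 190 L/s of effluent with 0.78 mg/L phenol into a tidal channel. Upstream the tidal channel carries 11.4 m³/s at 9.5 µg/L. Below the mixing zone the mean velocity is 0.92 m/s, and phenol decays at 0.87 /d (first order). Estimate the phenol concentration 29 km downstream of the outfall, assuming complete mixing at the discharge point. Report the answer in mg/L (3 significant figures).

190 L/s = 0.19 m³/s.
9.5 µg/L = 0.0095 mg/L.
After complete mixing, C₀ = (0.19·0.78 + 11.4·0.0095) / 11.59 = 0.02213 mg/L.
Travel time t = 2.9e+04 m / 0.92 m/s = 3.152e+04 s = 0.3648 d.
C = 0.02213·exp(−0.87·0.3648) = 0.02213·0.728 = 0.01611 mg/L.

0.0161 mg/L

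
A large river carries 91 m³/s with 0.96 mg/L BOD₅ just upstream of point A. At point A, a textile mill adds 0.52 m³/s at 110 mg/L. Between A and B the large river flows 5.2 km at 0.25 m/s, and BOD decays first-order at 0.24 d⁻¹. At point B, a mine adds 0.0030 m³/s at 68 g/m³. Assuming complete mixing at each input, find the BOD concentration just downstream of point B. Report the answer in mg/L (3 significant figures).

After input A: C = (91·0.96 + 0.52·110) / 91.52 = 1.58 mg/L.
Over the 5.2 km reach to input B (t = 2.08e+04 s = 0.2407 d), decay gives C = 1.58·exp(−0.24·0.2407) = 1.491 mg/L.
After input B: C = (91.52·1.491 + 0.003·68) / 91.52 = 1.493 mg/L.

1.49 mg/L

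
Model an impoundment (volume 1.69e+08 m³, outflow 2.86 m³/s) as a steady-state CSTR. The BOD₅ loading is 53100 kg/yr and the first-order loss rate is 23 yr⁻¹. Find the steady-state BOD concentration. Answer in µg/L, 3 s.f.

Outflow Q = 2.86 m³/s × 3.156e+07 s/yr = 9.025e+07 m³/yr.
Steady-state CSTR mass balance: W = Q·C + k·V·C, so C = W/(Q + kV).
Q + kV = 9.025e+07 + 23·1.69e+08 = 3.977e+09 m³/yr.
C = 53100/3.977e+09 = 1.335e-05 kg/m³ = 0.01335 mg/L = 13.35 µg/L.

13.4 µg/L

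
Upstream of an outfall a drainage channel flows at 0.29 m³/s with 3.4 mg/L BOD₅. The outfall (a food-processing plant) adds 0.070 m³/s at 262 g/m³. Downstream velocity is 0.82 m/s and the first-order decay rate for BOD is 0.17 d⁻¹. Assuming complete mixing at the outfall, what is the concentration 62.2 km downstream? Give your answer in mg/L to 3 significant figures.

After complete mixing, C₀ = (0.07·262 + 0.29·3.4) / 0.36 = 53.68 mg/L.
Travel time t = 6.22e+04 m / 0.82 m/s = 7.585e+04 s = 0.8779 d.
C = 53.68·exp(−0.17·0.8779) = 53.68·0.8614 = 46.24 mg/L.

46.2 mg/L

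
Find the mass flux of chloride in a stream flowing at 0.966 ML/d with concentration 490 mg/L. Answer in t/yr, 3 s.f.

173 t/yr

0.966 ML/d = 0.01118 m³/s.
Mass flux = Q·C = 0.01118 m³/s × 490 g/m³ = 5.478 g/s.
= 5.478 g/s × 31.56 = 172.9 t/yr.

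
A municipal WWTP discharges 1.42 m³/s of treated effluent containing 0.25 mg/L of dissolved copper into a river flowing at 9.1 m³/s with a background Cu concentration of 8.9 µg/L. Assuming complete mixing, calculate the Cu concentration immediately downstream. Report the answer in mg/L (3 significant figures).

8.9 µg/L = 0.0089 mg/L.
Flow-weighted mixing gives C = (1.42·0.25 + 9.1·0.0089) / (1.42 + 9.1) = 0.436/10.52 = 0.04144 mg/L.

0.0414 mg/L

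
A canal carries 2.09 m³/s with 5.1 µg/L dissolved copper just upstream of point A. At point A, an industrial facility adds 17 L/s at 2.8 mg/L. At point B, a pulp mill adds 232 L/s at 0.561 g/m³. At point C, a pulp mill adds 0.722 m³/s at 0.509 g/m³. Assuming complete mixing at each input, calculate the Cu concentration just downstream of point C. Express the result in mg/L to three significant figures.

5.1 µg/L = 0.0051 mg/L.
17 L/s = 0.017 m³/s.
After input A: C = (2.09·0.0051 + 0.017·2.8) / 2.107 = 0.02765 mg/L.
232 L/s = 0.232 m³/s.
After input B: C = (2.107·0.02765 + 0.232·0.561) / 2.339 = 0.08055 mg/L.
After input C: C = (2.339·0.08055 + 0.722·0.509) / 3.061 = 0.1816 mg/L.

0.182 mg/L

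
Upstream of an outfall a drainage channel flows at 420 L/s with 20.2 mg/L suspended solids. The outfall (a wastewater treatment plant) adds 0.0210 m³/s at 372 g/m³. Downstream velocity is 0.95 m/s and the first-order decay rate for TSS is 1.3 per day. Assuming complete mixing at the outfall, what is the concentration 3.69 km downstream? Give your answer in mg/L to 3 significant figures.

420 L/s = 0.42 m³/s.
After complete mixing, C₀ = (0.021·372 + 0.42·20.2) / 0.441 = 36.95 mg/L.
Travel time t = 3690 m / 0.95 m/s = 3884 s = 0.04496 d.
C = 36.95·exp(−1.3·0.04496) = 36.95·0.9432 = 34.85 mg/L.

34.9 mg/L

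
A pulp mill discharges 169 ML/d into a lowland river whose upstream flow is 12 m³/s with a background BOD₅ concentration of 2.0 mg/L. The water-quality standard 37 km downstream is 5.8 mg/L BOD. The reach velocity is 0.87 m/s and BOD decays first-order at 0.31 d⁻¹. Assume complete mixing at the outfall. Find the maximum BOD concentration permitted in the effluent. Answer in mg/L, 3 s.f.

35.9 mg/L

169 ML/d = 1.956 m³/s.
Travel time to the compliance point: t = 3.7e+04/0.87 = 4.253e+04 s = 0.4922 d; decay factor exp(−0.31·0.4922) = 0.8585.
So the concentration just after mixing may be at most 5.8/0.8585 = 6.756 mg/L.
Mass balance: 6.756·13.96 = 1.956·Cₑ + 12·2.
Cₑ = (94.29 − 24) / 1.956 = 35.93 mg/L.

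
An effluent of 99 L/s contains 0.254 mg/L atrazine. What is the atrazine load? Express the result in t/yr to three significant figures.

0.794 t/yr

99 L/s = 0.099 m³/s.
Mass flux = Q·C = 0.099 m³/s × 0.254 g/m³ = 0.02515 g/s.
= 0.02515 g/s × 31.56 = 0.7935 t/yr.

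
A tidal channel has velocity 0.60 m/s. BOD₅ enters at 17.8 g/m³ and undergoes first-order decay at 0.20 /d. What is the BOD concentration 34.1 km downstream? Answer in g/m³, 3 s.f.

15.6 g/m³

Travel time t = 34.1 km / 0.60 m/s = 3.41e+04/0.60 = 5.683e+04 s = 0.6578 d.
First-order decay: C = 17.8·exp(−0.20·0.6578) = 17.8·0.8767 = 15.61 g/m³.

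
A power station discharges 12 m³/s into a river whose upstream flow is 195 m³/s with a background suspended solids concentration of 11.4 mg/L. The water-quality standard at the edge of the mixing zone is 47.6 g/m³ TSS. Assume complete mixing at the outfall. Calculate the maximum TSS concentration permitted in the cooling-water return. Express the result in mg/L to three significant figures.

636 mg/L

Mass balance: 47.6·207 = 12·Cₑ + 195·11.4.
Cₑ = (9853 − 2223) / 12 = 635.9 mg/L.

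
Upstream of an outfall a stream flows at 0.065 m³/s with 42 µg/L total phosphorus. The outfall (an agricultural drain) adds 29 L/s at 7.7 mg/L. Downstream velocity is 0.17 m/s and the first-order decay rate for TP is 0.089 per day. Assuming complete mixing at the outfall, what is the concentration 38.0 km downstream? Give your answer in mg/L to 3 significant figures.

1.91 mg/L

29 L/s = 0.029 m³/s.
42 µg/L = 0.042 mg/L.
After complete mixing, C₀ = (0.029·7.7 + 0.065·0.042) / 0.094 = 2.405 mg/L.
Travel time t = 3.8e+04 m / 0.17 m/s = 2.235e+05 s = 2.587 d.
C = 2.405·exp(−0.089·2.587) = 2.405·0.7943 = 1.91 mg/L.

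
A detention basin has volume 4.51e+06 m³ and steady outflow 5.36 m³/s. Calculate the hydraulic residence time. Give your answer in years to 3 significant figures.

Q = 5.36 m³/s × 3.156e+07 s/yr = 1.691e+08 m³/yr.
Hydraulic residence time τ = V/Q = 4.51e+06/1.691e+08 = 0.02666 yr.

0.0267 yr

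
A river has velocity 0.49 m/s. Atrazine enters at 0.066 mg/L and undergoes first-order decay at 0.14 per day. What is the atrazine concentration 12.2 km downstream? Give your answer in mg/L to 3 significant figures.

0.0634 mg/L

Travel time t = 12.2 km / 0.49 m/s = 1.22e+04/0.49 = 2.49e+04 s = 0.2882 d.
First-order decay: C = 0.066·exp(−0.14·0.2882) = 0.066·0.9605 = 0.06339 mg/L.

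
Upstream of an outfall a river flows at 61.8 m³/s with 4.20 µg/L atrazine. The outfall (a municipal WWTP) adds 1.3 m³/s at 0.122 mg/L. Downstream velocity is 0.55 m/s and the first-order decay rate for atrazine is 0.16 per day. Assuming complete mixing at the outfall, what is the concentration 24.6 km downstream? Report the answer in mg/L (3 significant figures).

4.20 µg/L = 0.0042 mg/L.
After complete mixing, C₀ = (1.3·0.122 + 61.8·0.0042) / 63.1 = 0.006627 mg/L.
Travel time t = 2.46e+04 m / 0.55 m/s = 4.473e+04 s = 0.5177 d.
C = 0.006627·exp(−0.16·0.5177) = 0.006627·0.9205 = 0.0061 mg/L.

0.00610 mg/L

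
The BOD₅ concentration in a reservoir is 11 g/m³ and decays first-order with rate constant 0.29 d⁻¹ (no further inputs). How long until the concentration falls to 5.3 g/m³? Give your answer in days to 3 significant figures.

t = ln(C₀/C)/k = ln(11/5.3)/0.29 = 0.7302/0.29 = 2.518 d.

2.52 d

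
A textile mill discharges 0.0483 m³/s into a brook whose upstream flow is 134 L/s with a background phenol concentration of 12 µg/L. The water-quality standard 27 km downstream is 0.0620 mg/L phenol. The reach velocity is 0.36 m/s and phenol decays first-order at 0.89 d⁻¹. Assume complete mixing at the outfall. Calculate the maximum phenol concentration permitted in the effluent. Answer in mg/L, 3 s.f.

0.473 mg/L

134 L/s = 0.134 m³/s.
12 µg/L = 0.012 mg/L.
Travel time to the compliance point: t = 2.7e+04/0.36 = 7.5e+04 s = 0.8681 d; decay factor exp(−0.89·0.8681) = 0.4618.
So the concentration just after mixing may be at most 0.062/0.4618 = 0.1343 mg/L.
Mass balance: 0.1343·0.1823 = 0.0483·Cₑ + 0.134·0.012.
Cₑ = (0.02447 − 0.001608) / 0.0483 = 0.4734 mg/L.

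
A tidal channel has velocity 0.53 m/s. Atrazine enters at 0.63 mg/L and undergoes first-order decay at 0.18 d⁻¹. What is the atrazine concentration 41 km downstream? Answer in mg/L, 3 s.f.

Travel time t = 41 km / 0.53 m/s = 4.1e+04/0.53 = 7.736e+04 s = 0.8954 d.
First-order decay: C = 0.63·exp(−0.18·0.8954) = 0.63·0.8512 = 0.5362 mg/L.

0.536 mg/L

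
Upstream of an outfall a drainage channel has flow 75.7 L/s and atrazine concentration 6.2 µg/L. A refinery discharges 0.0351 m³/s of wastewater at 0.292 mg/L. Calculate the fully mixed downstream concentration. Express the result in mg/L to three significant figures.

75.7 L/s = 0.0757 m³/s.
6.2 µg/L = 0.0062 mg/L.
Flow-weighted mixing gives C = (0.0351·0.292 + 0.0757·0.0062) / (0.0351 + 0.0757) = 0.01072/0.1108 = 0.09674 mg/L.

0.0967 mg/L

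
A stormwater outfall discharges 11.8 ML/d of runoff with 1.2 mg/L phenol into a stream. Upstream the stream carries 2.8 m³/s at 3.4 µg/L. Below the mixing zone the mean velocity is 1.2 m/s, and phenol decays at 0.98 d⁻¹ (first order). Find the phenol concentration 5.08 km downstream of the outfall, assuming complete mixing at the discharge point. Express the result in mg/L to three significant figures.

0.0563 mg/L

11.8 ML/d = 0.1366 m³/s.
3.4 µg/L = 0.0034 mg/L.
After complete mixing, C₀ = (0.1366·1.2 + 2.8·0.0034) / 2.937 = 0.05905 mg/L.
Travel time t = 5080 m / 1.2 m/s = 4233 s = 0.049 d.
C = 0.05905·exp(−0.98·0.049) = 0.05905·0.9531 = 0.05628 mg/L.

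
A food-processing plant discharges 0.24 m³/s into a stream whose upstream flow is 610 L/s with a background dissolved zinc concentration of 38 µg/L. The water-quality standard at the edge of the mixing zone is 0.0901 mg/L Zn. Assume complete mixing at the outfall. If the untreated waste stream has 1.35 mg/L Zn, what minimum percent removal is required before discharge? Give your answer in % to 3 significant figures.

610 L/s = 0.61 m³/s.
38 µg/L = 0.038 mg/L.
Mass balance: 0.0901·0.85 = 0.24·Cₑ + 0.61·0.038.
Cₑ = (0.07659 − 0.02318) / 0.24 = 0.2225 mg/L.
Required removal = 1 − 0.2225/1.35 = 83.52 %.

83.5 %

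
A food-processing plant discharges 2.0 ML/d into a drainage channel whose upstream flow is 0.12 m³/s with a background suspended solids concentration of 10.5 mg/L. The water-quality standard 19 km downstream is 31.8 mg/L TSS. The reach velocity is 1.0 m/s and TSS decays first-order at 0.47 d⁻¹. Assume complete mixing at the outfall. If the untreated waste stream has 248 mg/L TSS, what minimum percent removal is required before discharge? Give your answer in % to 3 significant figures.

2.0 ML/d = 0.02315 m³/s.
Travel time to the compliance point: t = 1.9e+04/1.0 = 1.9e+04 s = 0.2199 d; decay factor exp(−0.47·0.2199) = 0.9018.
So the concentration just after mixing may be at most 31.8/0.9018 = 35.26 mg/L.
Mass balance: 35.26·0.1431 = 0.02315·Cₑ + 0.12·10.5.
Cₑ = (5.048 − 1.26) / 0.02315 = 163.6 mg/L.
Required removal = 1 − 163.6/248 = 34.02 %.

34.0 %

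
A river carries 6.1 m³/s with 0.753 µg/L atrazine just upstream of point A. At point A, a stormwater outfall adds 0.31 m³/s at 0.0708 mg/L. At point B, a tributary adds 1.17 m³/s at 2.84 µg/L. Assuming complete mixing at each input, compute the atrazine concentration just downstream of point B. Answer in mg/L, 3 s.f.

0.753 µg/L = 0.000753 mg/L.
After input A: C = (6.1·0.000753 + 0.31·0.0708) / 6.41 = 0.004141 mg/L.
2.84 µg/L = 0.00284 mg/L.
After input B: C = (6.41·0.004141 + 1.17·0.00284) / 7.58 = 0.00394 mg/L.

0.00394 mg/L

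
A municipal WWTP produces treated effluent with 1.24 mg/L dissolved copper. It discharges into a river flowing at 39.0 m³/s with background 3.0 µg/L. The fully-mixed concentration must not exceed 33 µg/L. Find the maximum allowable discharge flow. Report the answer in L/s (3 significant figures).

3.0 µg/L = 0.003 mg/L.
33 µg/L = 0.033 mg/L.
Mass balance at complete mixing: C_std·(Q_w + Q_r) = Q_w·C_e + Q_r·C_b.
Rearranging, Q_w = Q_r·(C_std − C_b)/(C_e − C_std) = 39.0·(0.033 − 0.003) / (1.24 − 0.033) = 0.9693 m³/s.
= 969.3 L/s.

969 L/s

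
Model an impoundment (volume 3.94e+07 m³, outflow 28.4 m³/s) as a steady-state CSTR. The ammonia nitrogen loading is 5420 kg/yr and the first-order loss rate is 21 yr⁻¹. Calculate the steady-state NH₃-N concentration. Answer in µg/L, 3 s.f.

3.14 µg/L

Outflow Q = 28.4 m³/s × 3.156e+07 s/yr = 8.962e+08 m³/yr.
Steady-state CSTR mass balance: W = Q·C + k·V·C, so C = W/(Q + kV).
Q + kV = 8.962e+08 + 21·3.94e+07 = 1.724e+09 m³/yr.
C = 5420/1.724e+09 = 3.145e-06 kg/m³ = 0.003145 mg/L = 3.145 µg/L.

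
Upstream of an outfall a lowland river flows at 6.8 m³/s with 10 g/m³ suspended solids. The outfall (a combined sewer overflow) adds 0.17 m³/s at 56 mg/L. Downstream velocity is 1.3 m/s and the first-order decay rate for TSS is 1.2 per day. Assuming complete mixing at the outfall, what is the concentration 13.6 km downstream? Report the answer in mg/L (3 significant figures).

After complete mixing, C₀ = (0.17·56 + 6.8·10) / 6.97 = 11.12 mg/L.
Travel time t = 1.36e+04 m / 1.3 m/s = 1.046e+04 s = 0.1211 d.
C = 11.12·exp(−1.2·0.1211) = 11.12·0.8648 = 9.618 mg/L.

9.62 mg/L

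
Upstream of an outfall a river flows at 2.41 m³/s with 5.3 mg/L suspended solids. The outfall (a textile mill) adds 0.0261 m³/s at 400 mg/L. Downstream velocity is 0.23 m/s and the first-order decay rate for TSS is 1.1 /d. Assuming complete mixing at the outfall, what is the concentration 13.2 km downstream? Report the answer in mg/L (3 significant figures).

After complete mixing, C₀ = (0.0261·400 + 2.41·5.3) / 2.436 = 9.529 mg/L.
Travel time t = 1.32e+04 m / 0.23 m/s = 5.739e+04 s = 0.6643 d.
C = 9.529·exp(−1.1·0.6643) = 9.529·0.4816 = 4.589 mg/L.

4.59 mg/L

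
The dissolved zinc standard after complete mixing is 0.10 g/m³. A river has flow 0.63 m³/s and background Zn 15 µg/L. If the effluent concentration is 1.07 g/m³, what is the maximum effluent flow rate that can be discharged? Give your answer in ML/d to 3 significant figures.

15 µg/L = 0.015 mg/L.
Mass balance at complete mixing: C_std·(Q_w + Q_r) = Q_w·C_e + Q_r·C_b.
Rearranging, Q_w = Q_r·(C_std − C_b)/(C_e − C_std) = 0.63·(0.1 − 0.015) / (1.07 − 0.1) = 0.05521 m³/s.
= 4.77 ML/d.

4.77 ML/d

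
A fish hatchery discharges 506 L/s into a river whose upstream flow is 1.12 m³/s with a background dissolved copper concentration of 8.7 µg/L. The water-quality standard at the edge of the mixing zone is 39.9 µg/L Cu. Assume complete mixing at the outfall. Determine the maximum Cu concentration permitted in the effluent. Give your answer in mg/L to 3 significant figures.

506 L/s = 0.506 m³/s.
8.7 µg/L = 0.0087 mg/L.
39.9 µg/L = 0.0399 mg/L.
Mass balance: 0.0399·1.626 = 0.506·Cₑ + 1.12·0.0087.
Cₑ = (0.06488 − 0.009744) / 0.506 = 0.109 mg/L.

0.109 mg/L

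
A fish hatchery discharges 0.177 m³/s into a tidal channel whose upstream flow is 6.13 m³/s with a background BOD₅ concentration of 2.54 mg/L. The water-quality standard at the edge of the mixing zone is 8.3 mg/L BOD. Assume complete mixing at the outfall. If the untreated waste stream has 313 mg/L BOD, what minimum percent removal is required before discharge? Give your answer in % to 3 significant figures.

Mass balance: 8.3·6.307 = 0.177·Cₑ + 6.13·2.54.
Cₑ = (52.35 − 15.57) / 0.177 = 207.8 mg/L.
Required removal = 1 − 207.8/313 = 33.62 %.

33.6 %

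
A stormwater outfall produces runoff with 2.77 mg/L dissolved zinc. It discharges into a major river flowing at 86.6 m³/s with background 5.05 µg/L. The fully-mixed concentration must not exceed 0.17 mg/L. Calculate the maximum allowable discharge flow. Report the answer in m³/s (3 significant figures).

5.05 µg/L = 0.00505 mg/L.
Mass balance at complete mixing: C_std·(Q_w + Q_r) = Q_w·C_e + Q_r·C_b.
Rearranging, Q_w = Q_r·(C_std − C_b)/(C_e − C_std) = 86.6·(0.17 − 0.00505) / (2.77 − 0.17) = 5.494 m³/s.

5.49 m³/s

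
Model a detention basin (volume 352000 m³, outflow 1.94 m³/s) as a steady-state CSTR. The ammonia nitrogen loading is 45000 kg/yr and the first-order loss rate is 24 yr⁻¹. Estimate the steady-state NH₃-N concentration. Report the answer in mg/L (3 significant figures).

0.646 mg/L

Outflow Q = 1.94 m³/s × 3.156e+07 s/yr = 6.122e+07 m³/yr.
Steady-state CSTR mass balance: W = Q·C + k·V·C, so C = W/(Q + kV).
Q + kV = 6.122e+07 + 24·352000 = 6.967e+07 m³/yr.
C = 45000/6.967e+07 = 0.0006459 kg/m³ = 0.6459 mg/L.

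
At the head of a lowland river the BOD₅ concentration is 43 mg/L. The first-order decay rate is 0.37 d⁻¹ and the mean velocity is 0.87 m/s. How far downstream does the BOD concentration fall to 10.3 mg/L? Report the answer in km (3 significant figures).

290 km

From C = C₀·e^(−kt), t = ln(C₀/C)/k = ln(43/10.3)/0.37 = 1.429/0.37 = 3.862 d.
Distance = v·t = 0.87 m/s × 3.337e+05 s = 2.903e+05 m = 290.3 km.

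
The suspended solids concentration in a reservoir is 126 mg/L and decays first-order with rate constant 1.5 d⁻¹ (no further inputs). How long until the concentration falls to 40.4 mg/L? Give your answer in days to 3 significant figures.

t = ln(C₀/C)/k = ln(126/40.4)/1.5 = 1.137/1.5 = 0.7583 d.

0.758 d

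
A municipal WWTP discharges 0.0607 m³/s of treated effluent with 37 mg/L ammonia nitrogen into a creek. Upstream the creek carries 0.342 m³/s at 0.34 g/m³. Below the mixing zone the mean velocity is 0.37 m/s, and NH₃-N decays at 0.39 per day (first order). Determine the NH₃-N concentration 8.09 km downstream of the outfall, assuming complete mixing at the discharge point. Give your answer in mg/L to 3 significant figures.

5.31 mg/L

After complete mixing, C₀ = (0.0607·37 + 0.342·0.34) / 0.4027 = 5.866 mg/L.
Travel time t = 8090 m / 0.37 m/s = 2.186e+04 s = 0.2531 d.
C = 5.866·exp(−0.39·0.2531) = 5.866·0.906 = 5.315 mg/L.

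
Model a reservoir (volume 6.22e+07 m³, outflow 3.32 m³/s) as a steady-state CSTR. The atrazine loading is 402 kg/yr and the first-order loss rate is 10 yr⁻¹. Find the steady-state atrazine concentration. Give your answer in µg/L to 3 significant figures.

0.553 µg/L

Outflow Q = 3.32 m³/s × 3.156e+07 s/yr = 1.048e+08 m³/yr.
Steady-state CSTR mass balance: W = Q·C + k·V·C, so C = W/(Q + kV).
Q + kV = 1.048e+08 + 10·6.22e+07 = 7.268e+08 m³/yr.
C = 402/7.268e+08 = 5.531e-07 kg/m³ = 0.0005531 mg/L = 0.5531 µg/L.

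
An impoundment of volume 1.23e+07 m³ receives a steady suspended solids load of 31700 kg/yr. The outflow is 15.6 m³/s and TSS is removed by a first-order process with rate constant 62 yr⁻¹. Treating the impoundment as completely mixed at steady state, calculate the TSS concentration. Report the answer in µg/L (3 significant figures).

Outflow Q = 15.6 m³/s × 3.156e+07 s/yr = 4.923e+08 m³/yr.
Steady-state CSTR mass balance: W = Q·C + k·V·C, so C = W/(Q + kV).
Q + kV = 4.923e+08 + 62·1.23e+07 = 1.255e+09 m³/yr.
C = 31700/1.255e+09 = 2.526e-05 kg/m³ = 0.02526 mg/L = 25.26 µg/L.

25.3 µg/L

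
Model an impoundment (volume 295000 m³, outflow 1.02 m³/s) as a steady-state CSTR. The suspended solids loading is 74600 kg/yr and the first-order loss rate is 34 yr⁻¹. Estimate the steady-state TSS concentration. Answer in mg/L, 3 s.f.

Outflow Q = 1.02 m³/s × 3.156e+07 s/yr = 3.219e+07 m³/yr.
Steady-state CSTR mass balance: W = Q·C + k·V·C, so C = W/(Q + kV).
Q + kV = 3.219e+07 + 34·295000 = 4.222e+07 m³/yr.
C = 74600/4.222e+07 = 0.001767 kg/m³ = 1.767 mg/L.

1.77 mg/L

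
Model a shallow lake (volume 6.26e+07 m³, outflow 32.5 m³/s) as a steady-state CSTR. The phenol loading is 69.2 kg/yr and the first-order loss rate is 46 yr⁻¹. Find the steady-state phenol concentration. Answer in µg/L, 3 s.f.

0.0177 µg/L

Outflow Q = 32.5 m³/s × 3.156e+07 s/yr = 1.026e+09 m³/yr.
Steady-state CSTR mass balance: W = Q·C + k·V·C, so C = W/(Q + kV).
Q + kV = 1.026e+09 + 46·6.26e+07 = 3.905e+09 m³/yr.
C = 69.2/3.905e+09 = 1.772e-08 kg/m³ = 1.772e-05 mg/L = 0.01772 µg/L.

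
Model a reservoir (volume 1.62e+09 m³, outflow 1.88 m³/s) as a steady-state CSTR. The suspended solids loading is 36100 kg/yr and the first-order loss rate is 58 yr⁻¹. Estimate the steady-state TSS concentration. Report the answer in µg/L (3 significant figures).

0.384 µg/L

Outflow Q = 1.88 m³/s × 3.156e+07 s/yr = 5.933e+07 m³/yr.
Steady-state CSTR mass balance: W = Q·C + k·V·C, so C = W/(Q + kV).
Q + kV = 5.933e+07 + 58·1.62e+09 = 9.402e+10 m³/yr.
C = 36100/9.402e+10 = 3.84e-07 kg/m³ = 0.000384 mg/L = 0.384 µg/L.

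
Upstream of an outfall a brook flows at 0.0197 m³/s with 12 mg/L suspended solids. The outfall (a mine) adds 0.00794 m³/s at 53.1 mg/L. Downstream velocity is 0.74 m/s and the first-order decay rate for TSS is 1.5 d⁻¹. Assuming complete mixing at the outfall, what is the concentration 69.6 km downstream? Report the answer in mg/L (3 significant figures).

After complete mixing, C₀ = (0.00794·53.1 + 0.0197·12) / 0.02764 = 23.81 mg/L.
Travel time t = 6.96e+04 m / 0.74 m/s = 9.405e+04 s = 1.089 d.
C = 23.81·exp(−1.5·1.089) = 23.81·0.1954 = 4.651 mg/L.

4.65 mg/L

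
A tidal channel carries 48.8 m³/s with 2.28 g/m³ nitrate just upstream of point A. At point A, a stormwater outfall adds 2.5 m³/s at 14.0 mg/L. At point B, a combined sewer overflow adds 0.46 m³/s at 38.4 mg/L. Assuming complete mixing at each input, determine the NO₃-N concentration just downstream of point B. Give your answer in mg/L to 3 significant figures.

After input A: C = (48.8·2.28 + 2.5·14) / 51.3 = 2.851 mg/L.
After input B: C = (51.3·2.851 + 0.46·38.4) / 51.76 = 3.167 mg/L.

3.17 mg/L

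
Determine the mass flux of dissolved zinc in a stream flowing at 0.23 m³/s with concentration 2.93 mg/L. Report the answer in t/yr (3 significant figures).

Mass flux = Q·C = 0.23 m³/s × 2.93 g/m³ = 0.6739 g/s.
= 0.6739 g/s × 31.56 = 21.27 t/yr.

21.3 t/yr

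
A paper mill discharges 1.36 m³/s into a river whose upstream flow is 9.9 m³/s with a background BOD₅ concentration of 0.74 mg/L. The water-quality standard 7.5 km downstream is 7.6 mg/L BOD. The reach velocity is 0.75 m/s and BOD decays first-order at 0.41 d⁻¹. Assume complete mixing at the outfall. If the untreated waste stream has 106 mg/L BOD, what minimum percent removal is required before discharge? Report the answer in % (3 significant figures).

Travel time to the compliance point: t = 7500/0.75 = 1e+04 s = 0.1157 d; decay factor exp(−0.41·0.1157) = 0.9537.
So the concentration just after mixing may be at most 7.6/0.9537 = 7.969 mg/L.
Mass balance: 7.969·11.26 = 1.36·Cₑ + 9.9·0.74.
Cₑ = (89.73 − 7.326) / 1.36 = 60.59 mg/L.
Required removal = 1 − 60.59/106 = 42.84 %.

42.8 %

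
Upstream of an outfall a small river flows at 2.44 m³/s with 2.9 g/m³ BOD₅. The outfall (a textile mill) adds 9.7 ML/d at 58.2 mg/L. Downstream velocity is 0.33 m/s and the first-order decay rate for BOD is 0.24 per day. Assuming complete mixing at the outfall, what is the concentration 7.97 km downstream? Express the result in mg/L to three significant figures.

9.7 ML/d = 0.1123 m³/s.
After complete mixing, C₀ = (0.1123·58.2 + 2.44·2.9) / 2.552 = 5.333 mg/L.
Travel time t = 7970 m / 0.33 m/s = 2.415e+04 s = 0.2795 d.
C = 5.333·exp(−0.24·0.2795) = 5.333·0.9351 = 4.987 mg/L.

4.99 mg/L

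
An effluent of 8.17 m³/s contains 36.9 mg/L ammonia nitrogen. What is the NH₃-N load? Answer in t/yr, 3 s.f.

9510 t/yr

Mass flux = Q·C = 8.17 m³/s × 36.9 g/m³ = 301.5 g/s.
= 301.5 g/s × 31.56 = 9514 t/yr.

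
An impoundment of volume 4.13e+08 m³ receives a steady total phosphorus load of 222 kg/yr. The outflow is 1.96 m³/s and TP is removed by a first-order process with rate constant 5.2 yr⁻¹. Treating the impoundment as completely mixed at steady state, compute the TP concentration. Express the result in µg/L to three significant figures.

Outflow Q = 1.96 m³/s × 3.156e+07 s/yr = 6.185e+07 m³/yr.
Steady-state CSTR mass balance: W = Q·C + k·V·C, so C = W/(Q + kV).
Q + kV = 6.185e+07 + 5.2·4.13e+08 = 2.209e+09 m³/yr.
C = 222/2.209e+09 = 1.005e-07 kg/m³ = 0.0001005 mg/L = 0.1005 µg/L.

0.100 µg/L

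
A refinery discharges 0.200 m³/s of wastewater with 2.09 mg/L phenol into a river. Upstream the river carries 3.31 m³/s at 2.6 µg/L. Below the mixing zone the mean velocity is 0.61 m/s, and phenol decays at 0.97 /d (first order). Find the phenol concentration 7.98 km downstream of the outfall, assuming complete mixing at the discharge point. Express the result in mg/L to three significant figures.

2.6 µg/L = 0.0026 mg/L.
After complete mixing, C₀ = (0.2·2.09 + 3.31·0.0026) / 3.51 = 0.1215 mg/L.
Travel time t = 7980 m / 0.61 m/s = 1.308e+04 s = 0.1514 d.
C = 0.1215·exp(−0.97·0.1514) = 0.1215·0.8634 = 0.1049 mg/L.

0.105 mg/L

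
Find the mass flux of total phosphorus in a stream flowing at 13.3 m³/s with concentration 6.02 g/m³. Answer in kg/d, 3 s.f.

Mass flux = Q·C = 13.3 m³/s × 6.02 g/m³ = 80.07 g/s.
= 80.07 g/s × 86.4 = 6918 kg/d.

6920 kg/d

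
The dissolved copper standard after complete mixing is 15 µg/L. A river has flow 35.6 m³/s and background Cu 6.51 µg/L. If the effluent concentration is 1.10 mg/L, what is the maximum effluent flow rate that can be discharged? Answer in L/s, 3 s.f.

279 L/s

6.51 µg/L = 0.00651 mg/L.
15 µg/L = 0.015 mg/L.
Mass balance at complete mixing: C_std·(Q_w + Q_r) = Q_w·C_e + Q_r·C_b.
Rearranging, Q_w = Q_r·(C_std − C_b)/(C_e − C_std) = 35.6·(0.015 − 0.00651) / (1.1 − 0.015) = 0.2786 m³/s.
= 278.6 L/s.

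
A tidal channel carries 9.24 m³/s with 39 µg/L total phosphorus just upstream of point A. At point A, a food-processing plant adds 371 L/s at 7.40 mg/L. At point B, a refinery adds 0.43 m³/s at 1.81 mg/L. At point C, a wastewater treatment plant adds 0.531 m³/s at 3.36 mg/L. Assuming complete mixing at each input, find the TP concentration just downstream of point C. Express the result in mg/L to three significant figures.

0.536 mg/L

39 µg/L = 0.039 mg/L.
371 L/s = 0.371 m³/s.
After input A: C = (9.24·0.039 + 0.371·7.4) / 9.611 = 0.3231 mg/L.
After input B: C = (9.611·0.3231 + 0.43·1.81) / 10.04 = 0.3868 mg/L.
After input C: C = (10.04·0.3868 + 0.531·3.36) / 10.57 = 0.5362 mg/L.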